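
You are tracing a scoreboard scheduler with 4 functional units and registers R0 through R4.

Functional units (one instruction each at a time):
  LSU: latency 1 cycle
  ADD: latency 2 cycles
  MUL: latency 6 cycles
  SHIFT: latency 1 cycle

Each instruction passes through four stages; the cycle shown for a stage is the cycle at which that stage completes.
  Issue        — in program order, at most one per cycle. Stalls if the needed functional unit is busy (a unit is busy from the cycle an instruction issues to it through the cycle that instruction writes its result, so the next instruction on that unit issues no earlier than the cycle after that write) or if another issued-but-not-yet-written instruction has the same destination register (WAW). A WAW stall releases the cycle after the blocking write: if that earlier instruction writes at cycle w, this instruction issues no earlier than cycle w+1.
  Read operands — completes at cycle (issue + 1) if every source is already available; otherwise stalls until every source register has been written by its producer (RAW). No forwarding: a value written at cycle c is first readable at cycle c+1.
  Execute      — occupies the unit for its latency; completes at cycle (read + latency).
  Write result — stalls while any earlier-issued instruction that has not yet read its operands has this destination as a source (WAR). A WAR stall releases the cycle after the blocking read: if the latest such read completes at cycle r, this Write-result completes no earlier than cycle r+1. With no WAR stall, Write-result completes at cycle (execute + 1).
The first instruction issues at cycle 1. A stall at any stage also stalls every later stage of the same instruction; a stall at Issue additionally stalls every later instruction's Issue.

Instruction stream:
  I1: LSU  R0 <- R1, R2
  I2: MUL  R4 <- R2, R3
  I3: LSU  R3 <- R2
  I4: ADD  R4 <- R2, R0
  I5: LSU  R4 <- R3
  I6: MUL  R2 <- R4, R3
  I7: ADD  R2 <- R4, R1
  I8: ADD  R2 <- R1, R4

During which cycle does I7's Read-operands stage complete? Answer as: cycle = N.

[1] I1 dispatched to LSU
[2] I1 operands ready; I2 dispatched to MUL
[3] I1 complete; I2 operands ready
[4] R0←I1
[5] I3 dispatched to LSU
[6] I3 operands ready
[7] I3 complete
[8] R3←I3
[9] I2 complete
[10] R4←I2
[11] I4 dispatched to ADD
[12] I4 operands ready
[14] I4 complete
[15] R4←I4
[16] I5 dispatched to LSU
[17] I5 operands ready; I6 dispatched to MUL
[18] I5 complete
[19] R4←I5
[20] I6 operands ready
[26] I6 complete
[27] R2←I6
[28] I7 dispatched to ADD
[29] I7 operands ready
[31] I7 complete
[32] R2←I7
[33] I8 dispatched to ADD
[34] I8 operands ready
[36] I8 complete
[37] R2←I8

cycle = 29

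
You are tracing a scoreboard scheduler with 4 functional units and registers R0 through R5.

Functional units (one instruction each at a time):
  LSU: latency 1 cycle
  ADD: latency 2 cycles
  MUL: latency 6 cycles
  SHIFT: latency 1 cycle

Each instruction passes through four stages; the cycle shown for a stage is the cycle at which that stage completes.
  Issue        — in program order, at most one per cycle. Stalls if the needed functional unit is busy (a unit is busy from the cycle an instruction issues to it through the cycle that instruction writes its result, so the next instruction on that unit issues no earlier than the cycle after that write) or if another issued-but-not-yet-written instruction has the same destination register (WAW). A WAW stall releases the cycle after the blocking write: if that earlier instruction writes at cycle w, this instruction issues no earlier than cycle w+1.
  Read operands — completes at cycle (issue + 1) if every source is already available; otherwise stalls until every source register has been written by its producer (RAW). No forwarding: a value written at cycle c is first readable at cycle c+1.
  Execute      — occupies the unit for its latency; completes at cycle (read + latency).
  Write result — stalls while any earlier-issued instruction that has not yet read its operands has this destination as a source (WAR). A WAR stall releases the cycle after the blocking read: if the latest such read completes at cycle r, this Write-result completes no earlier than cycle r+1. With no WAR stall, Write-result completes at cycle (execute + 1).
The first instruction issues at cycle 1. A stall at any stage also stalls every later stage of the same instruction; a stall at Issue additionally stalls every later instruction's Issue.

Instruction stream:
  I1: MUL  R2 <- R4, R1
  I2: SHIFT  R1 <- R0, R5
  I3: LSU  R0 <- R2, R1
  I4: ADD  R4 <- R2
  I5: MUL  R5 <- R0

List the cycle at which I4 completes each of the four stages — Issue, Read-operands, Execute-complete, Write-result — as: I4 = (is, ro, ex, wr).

cycle 1: I1→MUL
cycle 2: I1 RO; I2→SHIFT
cycle 3: I2 RO; I3→LSU
cycle 4: I2 EX; I4→ADD
cycle 5: I2 WR R1
cycle 8: I1 EX
cycle 9: I1 WR R2
cycle 10: I3 RO; I4 RO; I5→MUL
cycle 11: I3 EX
cycle 12: I3 WR R0; I4 EX
cycle 13: I4 WR R4; I5 RO
cycle 19: I5 EX
cycle 20: I5 WR R5

I4 = (4, 10, 12, 13)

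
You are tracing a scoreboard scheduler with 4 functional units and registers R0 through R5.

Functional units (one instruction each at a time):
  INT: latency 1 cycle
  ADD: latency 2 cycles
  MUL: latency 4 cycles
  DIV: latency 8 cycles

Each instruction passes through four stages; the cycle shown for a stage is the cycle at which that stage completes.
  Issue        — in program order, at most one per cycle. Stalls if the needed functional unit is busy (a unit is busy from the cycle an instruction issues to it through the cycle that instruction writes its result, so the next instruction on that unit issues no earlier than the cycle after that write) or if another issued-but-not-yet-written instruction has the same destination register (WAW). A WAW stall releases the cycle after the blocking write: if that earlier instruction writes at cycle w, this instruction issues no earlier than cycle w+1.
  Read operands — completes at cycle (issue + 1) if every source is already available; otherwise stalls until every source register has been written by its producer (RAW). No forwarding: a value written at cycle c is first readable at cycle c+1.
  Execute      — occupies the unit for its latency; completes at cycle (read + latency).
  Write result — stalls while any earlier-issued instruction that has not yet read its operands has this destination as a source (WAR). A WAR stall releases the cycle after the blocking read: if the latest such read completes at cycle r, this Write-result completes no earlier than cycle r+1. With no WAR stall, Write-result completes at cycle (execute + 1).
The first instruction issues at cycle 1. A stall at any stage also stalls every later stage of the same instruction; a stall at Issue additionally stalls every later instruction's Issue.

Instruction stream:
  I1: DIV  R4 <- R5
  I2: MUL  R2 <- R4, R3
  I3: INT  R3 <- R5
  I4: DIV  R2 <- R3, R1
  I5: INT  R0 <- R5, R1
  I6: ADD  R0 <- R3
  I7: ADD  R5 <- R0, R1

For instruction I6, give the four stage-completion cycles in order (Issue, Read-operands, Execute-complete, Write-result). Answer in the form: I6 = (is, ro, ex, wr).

I6 = (23, 24, 26, 27)

[1] issue I1 (DIV)
[2] I1 read-ops, issue I2 (MUL)
[3] issue I3 (INT)
[4] I3 read-ops
[5] I3 finished on INT
[10] I1 finished on DIV
[11] I1→R4
[12] I2 read-ops
[13] I3→R3
[16] I2 finished on MUL
[17] I2→R2
[18] issue I4 (DIV)
[19] I4 read-ops, issue I5 (INT)
[20] I5 read-ops
[21] I5 finished on INT
[22] I5→R0
[23] issue I6 (ADD)
[24] I6 read-ops
[26] I6 finished on ADD
[27] I4 finished on DIV, I6→R0
[28] I4→R2, issue I7 (ADD)
[29] I7 read-ops
[31] I7 finished on ADD
[32] I7→R5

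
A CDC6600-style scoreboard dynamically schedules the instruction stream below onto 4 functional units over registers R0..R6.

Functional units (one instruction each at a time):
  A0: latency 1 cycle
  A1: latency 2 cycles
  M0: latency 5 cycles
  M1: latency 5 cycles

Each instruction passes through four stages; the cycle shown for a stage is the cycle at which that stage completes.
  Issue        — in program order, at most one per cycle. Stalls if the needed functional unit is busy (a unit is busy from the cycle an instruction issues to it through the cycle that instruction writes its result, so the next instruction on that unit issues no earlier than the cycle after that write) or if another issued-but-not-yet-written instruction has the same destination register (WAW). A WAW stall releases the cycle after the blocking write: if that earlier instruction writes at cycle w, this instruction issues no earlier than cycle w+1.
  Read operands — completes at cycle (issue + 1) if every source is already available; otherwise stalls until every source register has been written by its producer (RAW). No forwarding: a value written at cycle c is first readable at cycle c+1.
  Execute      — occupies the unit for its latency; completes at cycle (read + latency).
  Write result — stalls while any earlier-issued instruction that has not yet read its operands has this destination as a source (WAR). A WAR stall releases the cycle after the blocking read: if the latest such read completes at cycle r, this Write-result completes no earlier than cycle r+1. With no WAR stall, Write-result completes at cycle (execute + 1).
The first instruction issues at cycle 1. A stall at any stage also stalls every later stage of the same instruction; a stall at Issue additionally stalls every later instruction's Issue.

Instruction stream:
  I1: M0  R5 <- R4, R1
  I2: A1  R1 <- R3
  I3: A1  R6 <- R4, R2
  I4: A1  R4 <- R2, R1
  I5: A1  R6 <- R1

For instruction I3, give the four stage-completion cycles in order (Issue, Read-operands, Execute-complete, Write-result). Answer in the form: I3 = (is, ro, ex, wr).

I3 = (7, 8, 10, 11)

1) issue 1, read 2, done 7, write 8
2) issue 2, read 3, done 5, write 6
3) issue 7, read 8, done 10, write 11  <struct: A1 busy until I2 writes@6>
4) issue 12, read 13, done 15, write 16  <struct: A1 busy until I3 writes@11>
5) issue 17, read 18, done 20, write 21  <struct: A1 busy until I4 writes@16>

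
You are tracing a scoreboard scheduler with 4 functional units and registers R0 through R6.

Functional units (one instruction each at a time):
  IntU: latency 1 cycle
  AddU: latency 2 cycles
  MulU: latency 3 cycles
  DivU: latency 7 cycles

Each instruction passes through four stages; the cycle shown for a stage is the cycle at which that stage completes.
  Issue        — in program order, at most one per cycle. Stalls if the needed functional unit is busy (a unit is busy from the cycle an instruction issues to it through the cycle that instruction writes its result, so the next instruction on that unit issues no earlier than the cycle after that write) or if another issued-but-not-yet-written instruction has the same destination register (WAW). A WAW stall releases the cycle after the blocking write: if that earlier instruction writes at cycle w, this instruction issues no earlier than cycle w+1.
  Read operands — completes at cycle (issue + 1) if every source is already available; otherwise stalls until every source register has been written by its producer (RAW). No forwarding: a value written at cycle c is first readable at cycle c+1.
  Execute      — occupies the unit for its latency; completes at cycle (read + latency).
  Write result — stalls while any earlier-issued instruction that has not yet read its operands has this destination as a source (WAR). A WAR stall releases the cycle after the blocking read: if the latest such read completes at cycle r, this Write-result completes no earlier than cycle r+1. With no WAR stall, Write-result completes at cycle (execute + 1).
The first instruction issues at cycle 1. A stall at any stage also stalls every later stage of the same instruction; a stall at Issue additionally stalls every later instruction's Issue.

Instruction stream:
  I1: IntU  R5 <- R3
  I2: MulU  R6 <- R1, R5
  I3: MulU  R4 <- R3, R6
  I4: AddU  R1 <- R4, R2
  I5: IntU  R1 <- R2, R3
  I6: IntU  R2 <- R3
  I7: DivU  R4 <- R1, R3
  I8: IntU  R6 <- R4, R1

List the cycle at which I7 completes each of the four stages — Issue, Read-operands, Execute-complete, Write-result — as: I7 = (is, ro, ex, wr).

t=1  issue I1 (IntU)
t=2  I1 read-ops; issue I2 (MulU)
t=3  I1 finished on IntU
t=4  I1→R5
t=5  I2 read-ops
t=8  I2 finished on MulU
t=9  I2→R6
t=10  issue I3 (MulU)
t=11  I3 read-ops; issue I4 (AddU)
t=14  I3 finished on MulU
t=15  I3→R4
t=16  I4 read-ops
t=18  I4 finished on AddU
t=19  I4→R1
t=20  issue I5 (IntU)
t=21  I5 read-ops
t=22  I5 finished on IntU
t=23  I5→R1
t=24  issue I6 (IntU)
t=25  I6 read-ops; issue I7 (DivU)
t=26  I6 finished on IntU; I7 read-ops
t=27  I6→R2
t=28  issue I8 (IntU)
t=33  I7 finished on DivU
t=34  I7→R4
t=35  I8 read-ops
t=36  I8 finished on IntU
t=37  I8→R6

I7 = (25, 26, 33, 34)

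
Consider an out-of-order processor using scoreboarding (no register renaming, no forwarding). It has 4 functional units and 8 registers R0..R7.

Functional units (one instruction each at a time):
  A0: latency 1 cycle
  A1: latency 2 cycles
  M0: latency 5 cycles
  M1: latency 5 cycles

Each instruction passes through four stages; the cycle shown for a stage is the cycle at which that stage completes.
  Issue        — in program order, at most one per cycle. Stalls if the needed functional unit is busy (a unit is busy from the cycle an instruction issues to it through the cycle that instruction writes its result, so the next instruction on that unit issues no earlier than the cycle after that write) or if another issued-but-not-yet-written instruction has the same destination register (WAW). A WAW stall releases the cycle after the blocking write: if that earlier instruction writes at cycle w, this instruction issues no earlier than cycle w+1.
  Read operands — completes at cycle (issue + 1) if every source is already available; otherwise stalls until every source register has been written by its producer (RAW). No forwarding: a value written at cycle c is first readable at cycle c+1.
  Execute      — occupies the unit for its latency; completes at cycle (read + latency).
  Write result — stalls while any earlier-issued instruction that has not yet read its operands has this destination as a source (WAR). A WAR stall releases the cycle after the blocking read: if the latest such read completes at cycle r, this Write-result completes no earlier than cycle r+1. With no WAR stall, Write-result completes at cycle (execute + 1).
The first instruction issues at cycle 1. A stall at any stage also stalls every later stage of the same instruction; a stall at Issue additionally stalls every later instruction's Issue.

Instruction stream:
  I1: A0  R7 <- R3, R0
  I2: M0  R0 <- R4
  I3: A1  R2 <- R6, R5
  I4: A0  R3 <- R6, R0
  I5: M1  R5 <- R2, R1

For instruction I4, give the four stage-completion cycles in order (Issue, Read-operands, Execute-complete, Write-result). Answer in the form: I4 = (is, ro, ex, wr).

1) issue 1, read 2, done 3, write 4
2) issue 2, read 3, done 8, write 9
3) issue 3, read 4, done 6, write 7
4) issue 5, read 10, done 11, write 12  <struct: A0 busy until I1 writes@4 / RAW R0: wait I2 write@9>
5) issue 6, read 8, done 13, write 14  <RAW R2: wait I3 write@7>

I4 = (5, 10, 11, 12)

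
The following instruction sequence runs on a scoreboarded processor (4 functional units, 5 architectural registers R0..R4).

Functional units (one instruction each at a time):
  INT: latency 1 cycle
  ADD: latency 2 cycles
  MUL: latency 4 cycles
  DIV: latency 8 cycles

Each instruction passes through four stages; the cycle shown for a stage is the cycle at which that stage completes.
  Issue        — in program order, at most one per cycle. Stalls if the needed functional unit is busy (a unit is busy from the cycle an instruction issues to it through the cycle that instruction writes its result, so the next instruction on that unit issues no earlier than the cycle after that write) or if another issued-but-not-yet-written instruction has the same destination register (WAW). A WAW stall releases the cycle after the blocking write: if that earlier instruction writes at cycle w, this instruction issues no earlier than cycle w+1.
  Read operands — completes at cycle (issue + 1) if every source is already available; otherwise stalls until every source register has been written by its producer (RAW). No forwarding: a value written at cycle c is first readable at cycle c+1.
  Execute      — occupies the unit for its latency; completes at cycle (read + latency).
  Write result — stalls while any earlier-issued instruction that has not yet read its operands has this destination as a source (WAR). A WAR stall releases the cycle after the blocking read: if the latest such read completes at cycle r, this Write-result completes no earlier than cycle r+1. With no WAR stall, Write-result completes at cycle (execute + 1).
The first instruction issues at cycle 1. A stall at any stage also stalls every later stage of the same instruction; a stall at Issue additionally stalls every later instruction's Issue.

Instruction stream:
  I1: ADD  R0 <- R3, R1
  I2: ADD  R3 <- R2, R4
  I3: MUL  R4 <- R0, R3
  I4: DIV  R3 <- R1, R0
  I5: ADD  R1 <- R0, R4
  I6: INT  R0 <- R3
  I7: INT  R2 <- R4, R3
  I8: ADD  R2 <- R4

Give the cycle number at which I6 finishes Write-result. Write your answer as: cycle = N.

cycle = 24

I1 -> (1, 2, 4, 5)
I2 -> (6, 7, 9, 10)  // struct: ADD busy until I1 writes@5
I3 -> (7, 11, 15, 16)  // RAW R3: wait I2 write@10
I4 -> (11, 12, 20, 21)  // WAW R3: wait I2 write@10
I5 -> (12, 17, 19, 20)  // RAW R4: wait I3 write@16
I6 -> (13, 22, 23, 24)  // RAW R3: wait I4 write@21
I7 -> (25, 26, 27, 28)  // struct: INT busy until I6 writes@24
I8 -> (29, 30, 32, 33)  // WAW R2: wait I7 write@28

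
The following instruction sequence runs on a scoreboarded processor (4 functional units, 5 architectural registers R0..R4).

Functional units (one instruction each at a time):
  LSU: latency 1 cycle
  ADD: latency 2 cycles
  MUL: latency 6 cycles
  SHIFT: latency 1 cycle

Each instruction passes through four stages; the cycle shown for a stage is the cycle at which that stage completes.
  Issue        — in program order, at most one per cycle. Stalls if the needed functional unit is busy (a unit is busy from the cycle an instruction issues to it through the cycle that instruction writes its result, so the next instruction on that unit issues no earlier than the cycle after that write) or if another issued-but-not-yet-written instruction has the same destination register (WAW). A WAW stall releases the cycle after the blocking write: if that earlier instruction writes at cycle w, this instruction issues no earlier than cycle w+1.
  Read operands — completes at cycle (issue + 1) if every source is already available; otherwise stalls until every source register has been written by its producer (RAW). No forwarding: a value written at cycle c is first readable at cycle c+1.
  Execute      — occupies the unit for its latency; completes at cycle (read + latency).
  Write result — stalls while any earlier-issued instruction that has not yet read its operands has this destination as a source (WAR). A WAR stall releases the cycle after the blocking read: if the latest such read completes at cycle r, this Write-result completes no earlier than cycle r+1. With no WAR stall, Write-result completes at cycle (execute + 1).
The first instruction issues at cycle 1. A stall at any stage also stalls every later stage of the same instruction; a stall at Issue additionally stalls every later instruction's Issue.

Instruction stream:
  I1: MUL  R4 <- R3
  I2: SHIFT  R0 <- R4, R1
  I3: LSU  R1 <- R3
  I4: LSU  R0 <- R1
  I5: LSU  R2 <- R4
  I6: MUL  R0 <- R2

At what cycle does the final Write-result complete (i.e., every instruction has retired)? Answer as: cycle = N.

I1 -> (1, 2, 8, 9)
I2 -> (2, 10, 11, 12)  // RAW R4: wait I1 write@9
I3 -> (3, 4, 5, 11)  // WAR R1: wait I2 read@10
I4 -> (13, 14, 15, 16)  // WAW R0: wait I2 write@12
I5 -> (17, 18, 19, 20)  // struct: LSU busy until I4 writes@16
I6 -> (18, 21, 27, 28)  // RAW R2: wait I5 write@20

cycle = 28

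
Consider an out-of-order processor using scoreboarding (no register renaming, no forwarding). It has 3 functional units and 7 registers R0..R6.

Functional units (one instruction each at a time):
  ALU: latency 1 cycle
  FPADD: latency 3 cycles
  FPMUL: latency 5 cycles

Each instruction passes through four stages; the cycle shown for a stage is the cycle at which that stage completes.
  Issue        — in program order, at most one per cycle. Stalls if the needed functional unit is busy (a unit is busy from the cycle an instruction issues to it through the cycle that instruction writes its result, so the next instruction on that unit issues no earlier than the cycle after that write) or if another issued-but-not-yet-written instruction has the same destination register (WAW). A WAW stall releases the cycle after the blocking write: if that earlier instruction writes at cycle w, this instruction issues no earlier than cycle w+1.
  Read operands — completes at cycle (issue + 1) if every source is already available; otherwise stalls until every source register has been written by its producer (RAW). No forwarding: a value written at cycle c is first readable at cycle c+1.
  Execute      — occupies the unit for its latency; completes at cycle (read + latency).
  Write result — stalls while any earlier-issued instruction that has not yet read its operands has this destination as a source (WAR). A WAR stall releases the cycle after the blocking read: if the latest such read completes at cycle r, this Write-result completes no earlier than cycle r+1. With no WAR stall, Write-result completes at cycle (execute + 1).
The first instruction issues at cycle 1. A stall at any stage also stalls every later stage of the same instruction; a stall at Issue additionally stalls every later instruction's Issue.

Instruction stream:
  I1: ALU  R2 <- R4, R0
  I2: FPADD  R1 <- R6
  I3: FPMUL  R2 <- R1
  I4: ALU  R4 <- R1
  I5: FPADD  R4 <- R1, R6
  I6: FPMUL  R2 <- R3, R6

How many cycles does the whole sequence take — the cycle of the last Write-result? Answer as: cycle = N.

cycle = 22

I1 -> (1, 2, 3, 4)
I2 -> (2, 3, 6, 7)
I3 -> (5, 8, 13, 14)  // WAW R2: wait I1 write@4, RAW R1: wait I2 write@7
I4 -> (6, 8, 9, 10)  // RAW R1: wait I2 write@7
I5 -> (11, 12, 15, 16)  // WAW R4: wait I4 write@10
I6 -> (15, 16, 21, 22)  // struct: FPMUL busy until I3 writes@14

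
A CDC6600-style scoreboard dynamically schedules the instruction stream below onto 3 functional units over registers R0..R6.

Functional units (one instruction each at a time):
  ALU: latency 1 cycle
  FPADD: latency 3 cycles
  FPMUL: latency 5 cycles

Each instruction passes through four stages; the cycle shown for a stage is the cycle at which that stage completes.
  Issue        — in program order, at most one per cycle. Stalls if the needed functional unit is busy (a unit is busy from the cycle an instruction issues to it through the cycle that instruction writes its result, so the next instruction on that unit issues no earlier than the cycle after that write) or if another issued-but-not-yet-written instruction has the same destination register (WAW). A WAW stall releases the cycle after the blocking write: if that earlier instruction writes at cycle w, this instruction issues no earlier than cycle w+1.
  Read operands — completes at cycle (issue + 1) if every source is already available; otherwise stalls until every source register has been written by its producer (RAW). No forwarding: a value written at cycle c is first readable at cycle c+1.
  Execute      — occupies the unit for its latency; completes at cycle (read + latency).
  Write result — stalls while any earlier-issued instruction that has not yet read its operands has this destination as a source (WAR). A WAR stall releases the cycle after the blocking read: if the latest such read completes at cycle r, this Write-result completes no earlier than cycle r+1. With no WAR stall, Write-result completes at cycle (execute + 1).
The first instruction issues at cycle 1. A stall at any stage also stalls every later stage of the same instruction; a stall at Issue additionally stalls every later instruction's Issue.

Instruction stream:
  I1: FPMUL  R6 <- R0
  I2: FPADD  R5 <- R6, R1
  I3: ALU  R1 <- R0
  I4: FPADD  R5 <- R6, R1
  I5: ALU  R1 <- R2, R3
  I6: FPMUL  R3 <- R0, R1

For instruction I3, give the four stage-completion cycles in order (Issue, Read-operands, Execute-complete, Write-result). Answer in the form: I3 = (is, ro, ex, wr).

I3 = (3, 4, 5, 10)

t=1  issue I1 (FPMUL)
t=2  I1 read-ops · issue I2 (FPADD)
t=3  issue I3 (ALU)
t=4  I3 read-ops
t=5  I3 finished on ALU
t=7  I1 finished on FPMUL
t=8  I1→R6
t=9  I2 read-ops
t=10  I3→R1
t=12  I2 finished on FPADD
t=13  I2→R5
t=14  issue I4 (FPADD)
t=15  I4 read-ops · issue I5 (ALU)
t=16  I5 read-ops · issue I6 (FPMUL)
t=17  I5 finished on ALU
t=18  I4 finished on FPADD · I5→R1
t=19  I4→R5 · I6 read-ops
t=24  I6 finished on FPMUL
t=25  I6→R3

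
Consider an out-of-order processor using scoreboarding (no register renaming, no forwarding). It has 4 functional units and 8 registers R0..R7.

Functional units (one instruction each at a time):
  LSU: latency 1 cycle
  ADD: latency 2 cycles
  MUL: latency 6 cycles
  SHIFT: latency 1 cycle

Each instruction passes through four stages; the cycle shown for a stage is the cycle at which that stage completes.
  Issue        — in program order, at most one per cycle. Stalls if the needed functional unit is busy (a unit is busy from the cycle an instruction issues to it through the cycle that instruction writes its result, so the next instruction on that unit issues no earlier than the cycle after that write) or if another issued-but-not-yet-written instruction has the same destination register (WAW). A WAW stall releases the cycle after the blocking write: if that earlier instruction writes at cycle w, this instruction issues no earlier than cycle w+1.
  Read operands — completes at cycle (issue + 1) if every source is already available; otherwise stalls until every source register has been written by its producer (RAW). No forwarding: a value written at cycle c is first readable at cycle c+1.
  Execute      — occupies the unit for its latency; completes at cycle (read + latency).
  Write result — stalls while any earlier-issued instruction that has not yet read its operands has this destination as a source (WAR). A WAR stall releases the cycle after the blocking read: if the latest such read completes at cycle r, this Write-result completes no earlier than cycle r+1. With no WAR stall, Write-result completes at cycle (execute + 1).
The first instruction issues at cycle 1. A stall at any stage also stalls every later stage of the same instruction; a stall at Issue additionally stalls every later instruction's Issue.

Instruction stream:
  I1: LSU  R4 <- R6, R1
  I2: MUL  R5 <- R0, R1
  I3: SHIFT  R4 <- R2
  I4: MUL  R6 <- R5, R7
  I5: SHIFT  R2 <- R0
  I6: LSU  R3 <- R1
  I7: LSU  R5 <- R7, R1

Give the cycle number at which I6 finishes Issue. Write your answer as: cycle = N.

cycle 1: issue I1 (LSU)
cycle 2: I1 read-ops · issue I2 (MUL)
cycle 3: I1 finished on LSU · I2 read-ops
cycle 4: I1→R4
cycle 5: issue I3 (SHIFT)
cycle 6: I3 read-ops
cycle 7: I3 finished on SHIFT
cycle 8: I3→R4
cycle 9: I2 finished on MUL
cycle 10: I2→R5
cycle 11: issue I4 (MUL)
cycle 12: I4 read-ops · issue I5 (SHIFT)
cycle 13: I5 read-ops · issue I6 (LSU)
cycle 14: I5 finished on SHIFT · I6 read-ops
cycle 15: I5→R2 · I6 finished on LSU
cycle 16: I6→R3
cycle 17: issue I7 (LSU)
cycle 18: I4 finished on MUL · I7 read-ops
cycle 19: I4→R6 · I7 finished on LSU
cycle 20: I7→R5

cycle = 13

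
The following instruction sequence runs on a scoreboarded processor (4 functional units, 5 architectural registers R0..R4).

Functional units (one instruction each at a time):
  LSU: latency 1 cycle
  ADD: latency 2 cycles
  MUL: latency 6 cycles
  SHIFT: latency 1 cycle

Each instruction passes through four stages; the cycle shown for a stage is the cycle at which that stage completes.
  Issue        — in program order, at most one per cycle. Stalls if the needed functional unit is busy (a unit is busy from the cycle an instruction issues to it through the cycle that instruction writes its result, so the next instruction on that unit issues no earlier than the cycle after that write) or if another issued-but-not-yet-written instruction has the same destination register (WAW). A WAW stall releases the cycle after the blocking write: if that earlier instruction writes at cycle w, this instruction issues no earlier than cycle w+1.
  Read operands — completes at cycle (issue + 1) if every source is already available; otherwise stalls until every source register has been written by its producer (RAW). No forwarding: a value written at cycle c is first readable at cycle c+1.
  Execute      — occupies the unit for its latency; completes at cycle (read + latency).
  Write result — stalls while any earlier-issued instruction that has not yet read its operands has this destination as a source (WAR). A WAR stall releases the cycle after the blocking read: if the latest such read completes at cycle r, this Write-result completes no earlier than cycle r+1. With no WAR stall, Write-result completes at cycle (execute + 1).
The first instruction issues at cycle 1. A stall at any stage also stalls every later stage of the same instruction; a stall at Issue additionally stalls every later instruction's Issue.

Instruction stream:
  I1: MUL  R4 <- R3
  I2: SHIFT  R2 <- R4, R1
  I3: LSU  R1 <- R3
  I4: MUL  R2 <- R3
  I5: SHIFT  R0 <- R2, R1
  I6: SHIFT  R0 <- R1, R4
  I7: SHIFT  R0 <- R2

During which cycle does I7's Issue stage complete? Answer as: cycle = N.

[1] I1 issues→MUL
[2] I1 reads | I2 issues→SHIFT
[3] I3 issues→LSU
[4] I3 reads
[5] I3 exec-done
[8] I1 exec-done
[9] I1 writes R4
[10] I2 reads
[11] I2 exec-done | I3 writes R1
[12] I2 writes R2
[13] I4 issues→MUL
[14] I4 reads | I5 issues→SHIFT
[20] I4 exec-done
[21] I4 writes R2
[22] I5 reads
[23] I5 exec-done
[24] I5 writes R0
[25] I6 issues→SHIFT
[26] I6 reads
[27] I6 exec-done
[28] I6 writes R0
[29] I7 issues→SHIFT
[30] I7 reads
[31] I7 exec-done
[32] I7 writes R0

cycle = 29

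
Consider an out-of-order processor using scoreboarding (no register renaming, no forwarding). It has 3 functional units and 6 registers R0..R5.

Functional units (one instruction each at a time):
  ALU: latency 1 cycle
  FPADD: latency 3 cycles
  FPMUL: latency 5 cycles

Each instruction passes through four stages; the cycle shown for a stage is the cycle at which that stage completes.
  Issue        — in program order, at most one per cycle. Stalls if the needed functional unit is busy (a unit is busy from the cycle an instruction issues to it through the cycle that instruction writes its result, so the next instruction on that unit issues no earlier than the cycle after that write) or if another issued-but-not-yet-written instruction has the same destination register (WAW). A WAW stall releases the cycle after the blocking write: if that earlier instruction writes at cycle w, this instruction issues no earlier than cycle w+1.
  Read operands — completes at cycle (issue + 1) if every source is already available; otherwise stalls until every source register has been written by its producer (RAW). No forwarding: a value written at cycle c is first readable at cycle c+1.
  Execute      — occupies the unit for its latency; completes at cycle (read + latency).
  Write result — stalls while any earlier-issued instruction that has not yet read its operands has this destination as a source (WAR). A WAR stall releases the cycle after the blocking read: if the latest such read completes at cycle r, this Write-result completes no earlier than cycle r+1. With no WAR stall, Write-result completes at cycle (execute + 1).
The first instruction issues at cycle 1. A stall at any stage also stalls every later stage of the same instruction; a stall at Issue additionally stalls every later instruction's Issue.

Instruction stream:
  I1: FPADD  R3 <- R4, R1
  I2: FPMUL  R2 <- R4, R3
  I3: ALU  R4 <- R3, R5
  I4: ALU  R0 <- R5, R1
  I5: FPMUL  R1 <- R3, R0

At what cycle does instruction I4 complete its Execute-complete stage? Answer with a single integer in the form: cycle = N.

cycle = 12

I1: IS=1 RO=2 EX=5 WR=6
I2: IS=2 RO=7 EX=12 WR=13  [RAW R3: wait I1 write@6]
I3: IS=3 RO=7 EX=8 WR=9  [RAW R3: wait I1 write@6]
I4: IS=10 RO=11 EX=12 WR=13  [struct: ALU busy until I3 writes@9]
I5: IS=14 RO=15 EX=20 WR=21  [struct: FPMUL busy until I2 writes@13]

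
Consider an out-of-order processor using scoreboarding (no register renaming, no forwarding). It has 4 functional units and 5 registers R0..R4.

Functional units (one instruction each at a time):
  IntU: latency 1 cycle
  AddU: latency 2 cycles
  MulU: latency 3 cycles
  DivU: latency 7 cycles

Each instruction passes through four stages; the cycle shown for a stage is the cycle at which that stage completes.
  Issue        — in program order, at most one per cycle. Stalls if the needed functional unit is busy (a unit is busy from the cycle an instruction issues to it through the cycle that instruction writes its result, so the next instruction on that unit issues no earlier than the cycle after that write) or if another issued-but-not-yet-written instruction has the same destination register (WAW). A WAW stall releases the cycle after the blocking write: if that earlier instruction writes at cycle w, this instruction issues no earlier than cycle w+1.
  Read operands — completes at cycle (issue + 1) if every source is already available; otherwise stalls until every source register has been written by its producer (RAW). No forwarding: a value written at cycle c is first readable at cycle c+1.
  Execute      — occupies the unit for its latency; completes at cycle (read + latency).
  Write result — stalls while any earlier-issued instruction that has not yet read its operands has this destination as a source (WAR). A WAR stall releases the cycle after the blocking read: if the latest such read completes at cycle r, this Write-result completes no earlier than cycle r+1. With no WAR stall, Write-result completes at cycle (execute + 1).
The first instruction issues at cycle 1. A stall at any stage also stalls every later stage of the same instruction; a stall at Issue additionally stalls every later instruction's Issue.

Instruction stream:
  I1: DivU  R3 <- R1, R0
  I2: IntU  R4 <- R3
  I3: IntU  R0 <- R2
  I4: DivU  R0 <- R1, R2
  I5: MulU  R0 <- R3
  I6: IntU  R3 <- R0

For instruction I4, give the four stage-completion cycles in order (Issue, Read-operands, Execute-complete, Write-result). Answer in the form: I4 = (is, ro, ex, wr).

  I1 | 1 | 2 | 9 | 10
  I2 | 2 | 11 | 12 | 13   RAW R3: wait I1 write@10
  I3 | 14 | 15 | 16 | 17   struct: IntU busy until I2 writes@13
  I4 | 18 | 19 | 26 | 27   WAW R0: wait I3 write@17
  I5 | 28 | 29 | 32 | 33   WAW R0: wait I4 write@27
  I6 | 29 | 34 | 35 | 36   RAW R0: wait I5 write@33

I4 = (18, 19, 26, 27)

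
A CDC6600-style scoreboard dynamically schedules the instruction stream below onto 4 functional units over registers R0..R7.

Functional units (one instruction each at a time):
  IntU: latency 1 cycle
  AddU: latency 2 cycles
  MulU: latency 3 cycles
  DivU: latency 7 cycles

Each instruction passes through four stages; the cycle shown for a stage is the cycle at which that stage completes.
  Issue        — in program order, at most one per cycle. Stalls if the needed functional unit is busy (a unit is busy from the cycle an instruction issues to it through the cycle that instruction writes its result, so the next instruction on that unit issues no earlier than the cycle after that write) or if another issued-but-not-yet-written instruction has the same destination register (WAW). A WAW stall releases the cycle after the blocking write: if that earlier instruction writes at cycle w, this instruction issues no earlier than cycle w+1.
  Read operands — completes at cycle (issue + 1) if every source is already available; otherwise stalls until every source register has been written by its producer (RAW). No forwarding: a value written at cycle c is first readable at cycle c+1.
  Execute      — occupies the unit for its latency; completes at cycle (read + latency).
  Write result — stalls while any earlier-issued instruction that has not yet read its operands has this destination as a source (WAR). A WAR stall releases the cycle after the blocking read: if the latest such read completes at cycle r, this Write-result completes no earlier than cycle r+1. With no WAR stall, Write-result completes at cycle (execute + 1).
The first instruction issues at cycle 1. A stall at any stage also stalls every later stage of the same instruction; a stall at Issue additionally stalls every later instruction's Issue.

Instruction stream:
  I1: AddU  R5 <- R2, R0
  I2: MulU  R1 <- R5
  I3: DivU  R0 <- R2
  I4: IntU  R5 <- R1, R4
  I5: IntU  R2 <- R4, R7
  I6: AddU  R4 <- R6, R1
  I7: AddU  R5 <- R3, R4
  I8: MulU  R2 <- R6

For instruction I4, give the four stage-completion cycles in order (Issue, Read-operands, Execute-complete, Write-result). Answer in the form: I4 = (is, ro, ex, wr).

I4 = (6, 11, 12, 13)

[1] I1→AddU
[2] I1 RO; I2→MulU
[3] I3→DivU
[4] I1 EX; I3 RO
[5] I1 WR R5
[6] I2 RO; I4→IntU
[9] I2 EX
[10] I2 WR R1
[11] I3 EX; I4 RO
[12] I3 WR R0; I4 EX
[13] I4 WR R5
[14] I5→IntU
[15] I5 RO; I6→AddU
[16] I5 EX; I6 RO
[17] I5 WR R2
[18] I6 EX
[19] I6 WR R4
[20] I7→AddU
[21] I7 RO; I8→MulU
[22] I8 RO
[23] I7 EX
[24] I7 WR R5
[25] I8 EX
[26] I8 WR R2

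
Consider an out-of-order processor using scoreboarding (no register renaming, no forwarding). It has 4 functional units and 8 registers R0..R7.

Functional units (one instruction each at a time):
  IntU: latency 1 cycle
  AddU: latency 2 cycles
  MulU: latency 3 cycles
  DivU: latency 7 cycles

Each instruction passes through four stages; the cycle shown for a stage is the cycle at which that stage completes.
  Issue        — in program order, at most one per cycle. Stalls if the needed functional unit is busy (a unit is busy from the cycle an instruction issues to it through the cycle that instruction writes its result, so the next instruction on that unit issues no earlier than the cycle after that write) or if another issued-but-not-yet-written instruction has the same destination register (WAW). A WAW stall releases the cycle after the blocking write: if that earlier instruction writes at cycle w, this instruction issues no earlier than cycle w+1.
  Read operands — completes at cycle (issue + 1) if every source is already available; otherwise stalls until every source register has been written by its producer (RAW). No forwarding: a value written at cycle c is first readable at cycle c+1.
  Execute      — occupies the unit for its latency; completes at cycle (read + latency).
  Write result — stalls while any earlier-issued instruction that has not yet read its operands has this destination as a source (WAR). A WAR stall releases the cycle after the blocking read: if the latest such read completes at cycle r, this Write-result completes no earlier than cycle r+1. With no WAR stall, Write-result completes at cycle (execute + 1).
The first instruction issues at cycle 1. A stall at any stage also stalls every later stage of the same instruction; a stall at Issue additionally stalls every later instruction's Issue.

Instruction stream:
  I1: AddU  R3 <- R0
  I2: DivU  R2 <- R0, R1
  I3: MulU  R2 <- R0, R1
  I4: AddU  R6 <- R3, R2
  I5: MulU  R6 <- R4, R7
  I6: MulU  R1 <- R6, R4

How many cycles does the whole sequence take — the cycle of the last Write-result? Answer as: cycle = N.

cycle = 33

1) issue 1, read 2, done 4, write 5
2) issue 2, read 3, done 10, write 11
3) issue 12, read 13, done 16, write 17  <WAW R2: wait I2 write@11>
4) issue 13, read 18, done 20, write 21  <RAW R2: wait I3 write@17>
5) issue 22, read 23, done 26, write 27  <WAW R6: wait I4 write@21>
6) issue 28, read 29, done 32, write 33  <struct: MulU busy until I5 writes@27>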